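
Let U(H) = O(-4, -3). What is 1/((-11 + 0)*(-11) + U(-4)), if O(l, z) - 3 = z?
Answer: 1/121 ≈ 0.0082645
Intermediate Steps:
O(l, z) = 3 + z
U(H) = 0 (U(H) = 3 - 3 = 0)
1/((-11 + 0)*(-11) + U(-4)) = 1/((-11 + 0)*(-11) + 0) = 1/(-11*(-11) + 0) = 1/(121 + 0) = 1/121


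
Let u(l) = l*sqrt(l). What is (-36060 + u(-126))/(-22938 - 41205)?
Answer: 12020/21381 + 42*I*sqrt(14)/7127 ≈ 0.56218 + 0.02205*I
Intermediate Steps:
u(l) = l**(3/2)
(-36060 + u(-126))/(-22938 - 41205) = (-36060 + (-126)**(3/2))/(-22938 - 41205) = (-36060 - 378*I*sqrt(14))/(-64143) = (-36060 - 378*I*sqrt(14))*(-1/64143) = 12020/21381 + 42*I*sqrt(14)/7127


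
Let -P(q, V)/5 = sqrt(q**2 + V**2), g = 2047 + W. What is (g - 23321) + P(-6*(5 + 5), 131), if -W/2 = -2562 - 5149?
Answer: -5852 - 5*sqrt(20761) ≈ -6572.4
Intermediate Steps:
W = 15422 (W = -2*(-2562 - 5149) = -2*(-7711) = 15422)
g = 17469 (g = 2047 + 15422 = 17469)
P(q, V) = -5*sqrt(V**2 + q**2) (P(q, V) = -5*sqrt(q**2 + V**2) = -5*sqrt(V**2 + q**2))
(g - 23321) + P(-6*(5 + 5), 131) = (17469 - 23321) - 5*sqrt(131**2 + (-6*(5 + 5))**2) = -5852 - 5*sqrt(17161 + (-6*10)**2) = -5852 - 5*sqrt(17161 + (-60)**2) = -5852 - 5*sqrt(17161 + 3600) = -5852 - 5*sqrt(20761)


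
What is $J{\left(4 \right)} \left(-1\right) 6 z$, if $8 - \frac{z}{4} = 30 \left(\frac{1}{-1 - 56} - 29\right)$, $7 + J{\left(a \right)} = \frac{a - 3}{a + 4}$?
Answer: $\frac{2754180}{19} \approx 1.4496 \cdot 10^{5}$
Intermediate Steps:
$J{\left(a \right)} = -7 + \frac{-3 + a}{4 + a}$ ($J{\left(a \right)} = -7 + \frac{a - 3}{a + 4} = -7 + \frac{-3 + a}{4 + a}$)
$z = \frac{66768}{19}$ ($z = 32 - 4 \cdot 30 \left(\frac{1}{-1 - 56} - 29\right) = 32 - 4 \cdot 30 \left(\frac{1}{-57} - 29\right) = 32 - 4 \cdot 30 \left(- \frac{1}{57} - 29\right) = 32 - 4 \cdot 30 \left(- \frac{1654}{57}\right) = 32 - - \frac{66160}{19} = 32 + \frac{66160}{19} = \frac{66768}{19} \approx 3514.1$)
$J{\left(4 \right)} \left(-1\right) 6 z = \frac{-31 - 24}{4 + 4} \left(-1\right) 6 \cdot \frac{66768}{19} = \frac{-31 - 24}{8} \left(-1\right) 6 \cdot \frac{66768}{19} = \frac{1}{8} \left(-55\right) \left(-1\right) 6 \cdot \frac{66768}{19} = \left(- \frac{55}{8}\right) \left(-1\right) 6 \cdot \frac{66768}{19} = \frac{55}{8} \cdot 6 \cdot \frac{66768}{19} = \frac{165}{4} \cdot \frac{66768}{19} = \frac{2754180}{19}$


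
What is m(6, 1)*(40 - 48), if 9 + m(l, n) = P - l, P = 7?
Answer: 64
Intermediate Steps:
m(l, n) = -2 - l (m(l, n) = -9 + (7 - l) = -2 - l)
m(6, 1)*(40 - 48) = (-2 - 1*6)*(40 - 48) = (-2 - 6)*(-8) = -8*(-8) = 64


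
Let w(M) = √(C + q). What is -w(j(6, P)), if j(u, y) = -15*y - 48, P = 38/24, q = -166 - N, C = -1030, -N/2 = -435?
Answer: -I*√2066 ≈ -45.453*I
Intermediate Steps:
N = 870 (N = -2*(-435) = 870)
q = -1036 (q = -166 - 1*870 = -166 - 870 = -1036)
P = 19/12 (P = 38*(1/24) = 19/12 ≈ 1.5833)
j(u, y) = -48 - 15*y
w(M) = I*√2066 (w(M) = √(-1030 - 1036) = √(-2066) = I*√2066)
-w(j(6, P)) = -I*√2066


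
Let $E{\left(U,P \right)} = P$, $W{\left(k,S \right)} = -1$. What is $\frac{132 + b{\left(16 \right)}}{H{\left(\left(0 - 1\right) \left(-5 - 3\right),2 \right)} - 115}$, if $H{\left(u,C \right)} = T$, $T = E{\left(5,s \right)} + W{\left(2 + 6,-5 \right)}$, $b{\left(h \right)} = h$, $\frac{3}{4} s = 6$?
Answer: $- \frac{37}{27} \approx -1.3704$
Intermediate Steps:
$s = 8$ ($s = \frac{4}{3} \cdot 6 = 8$)
$T = 7$ ($T = 8 - 1 = 7$)
$H{\left(u,C \right)} = 7$
$\frac{132 + b{\left(16 \right)}}{H{\left(\left(0 - 1\right) \left(-5 - 3\right),2 \right)} - 115} = \frac{132 + 16}{7 - 115} = \frac{148}{-108} = 148 \left(- \frac{1}{108}\right) = - \frac{37}{27}$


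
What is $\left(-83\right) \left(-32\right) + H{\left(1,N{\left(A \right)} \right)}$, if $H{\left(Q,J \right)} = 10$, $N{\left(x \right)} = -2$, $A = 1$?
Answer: $2666$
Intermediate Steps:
$\left(-83\right) \left(-32\right) + H{\left(1,N{\left(A \right)} \right)} = \left(-83\right) \left(-32\right) + 10 = 2656 + 10 = 2666$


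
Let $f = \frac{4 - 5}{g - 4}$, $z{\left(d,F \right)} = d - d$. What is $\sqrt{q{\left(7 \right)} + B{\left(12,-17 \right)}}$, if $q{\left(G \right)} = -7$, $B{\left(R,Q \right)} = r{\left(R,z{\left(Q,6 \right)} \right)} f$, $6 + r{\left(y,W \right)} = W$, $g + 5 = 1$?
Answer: $\frac{i \sqrt{31}}{2} \approx 2.7839 i$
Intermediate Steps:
$g = -4$ ($g = -5 + 1 = -4$)
$z{\left(d,F \right)} = 0$
$r{\left(y,W \right)} = -6 + W$
$f = \frac{1}{8}$ ($f = \frac{4 - 5}{-4 - 4} = - \frac{1}{-8} = \left(-1\right) \left(- \frac{1}{8}\right) = \frac{1}{8} \approx 0.125$)
$B{\left(R,Q \right)} = - \frac{3}{4}$ ($B{\left(R,Q \right)} = \left(-6 + 0\right) \frac{1}{8} = \left(-6\right) \frac{1}{8} = - \frac{3}{4}$)
$\sqrt{q{\left(7 \right)} + B{\left(12,-17 \right)}} = \sqrt{-7 - \frac{3}{4}} = \sqrt{- \frac{31}{4}} = \frac{i \sqrt{31}}{2}$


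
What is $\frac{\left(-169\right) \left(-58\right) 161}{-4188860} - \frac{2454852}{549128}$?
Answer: $- \frac{26801976746}{5529375755} \approx -4.8472$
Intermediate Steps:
$\frac{\left(-169\right) \left(-58\right) 161}{-4188860} - \frac{2454852}{549128} = 9802 \cdot 161 \left(- \frac{1}{4188860}\right) - \frac{613713}{137282} = 1578122 \left(- \frac{1}{4188860}\right) - \frac{613713}{137282} = - \frac{60697}{161110} - \frac{613713}{137282} = - \frac{26801976746}{5529375755}$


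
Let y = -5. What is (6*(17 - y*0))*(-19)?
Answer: -1938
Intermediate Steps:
(6*(17 - y*0))*(-19) = (6*(17 - (-5)*0))*(-19) = (6*(17 - 1*0))*(-19) = (6*(17 + 0))*(-19) = (6*17)*(-19) = 102*(-19) = -1938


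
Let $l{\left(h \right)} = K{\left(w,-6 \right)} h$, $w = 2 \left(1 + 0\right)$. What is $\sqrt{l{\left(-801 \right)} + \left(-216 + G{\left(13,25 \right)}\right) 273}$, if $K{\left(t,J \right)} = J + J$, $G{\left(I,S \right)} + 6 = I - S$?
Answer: $9 i \sqrt{670} \approx 232.96 i$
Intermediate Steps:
$w = 2$ ($w = 2 \cdot 1 = 2$)
$G{\left(I,S \right)} = -6 + I - S$ ($G{\left(I,S \right)} = -6 + \left(I - S\right) = -6 + I - S$)
$K{\left(t,J \right)} = 2 J$
$l{\left(h \right)} = - 12 h$ ($l{\left(h \right)} = 2 \left(-6\right) h = - 12 h$)
$\sqrt{l{\left(-801 \right)} + \left(-216 + G{\left(13,25 \right)}\right) 273} = \sqrt{\left(-12\right) \left(-801\right) + \left(-216 - 18\right) 273} = \sqrt{9612 + \left(-216 - 18\right) 273} = \sqrt{9612 - 63882} = \sqrt{-54270} = 9 i \sqrt{670}$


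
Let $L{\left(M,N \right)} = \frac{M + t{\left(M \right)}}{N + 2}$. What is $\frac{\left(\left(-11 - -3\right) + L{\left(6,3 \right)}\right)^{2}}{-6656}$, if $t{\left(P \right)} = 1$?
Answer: $- \frac{1089}{166400} \approx -0.0065445$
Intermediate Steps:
$L{\left(M,N \right)} = \frac{1 + M}{2 + N}$ ($L{\left(M,N \right)} = \frac{M + 1}{N + 2} = \frac{1 + M}{2 + N}$)
$\frac{\left(\left(-11 - -3\right) + L{\left(6,3 \right)}\right)^{2}}{-6656} = \frac{\left(\left(-11 - -3\right) + \frac{1 + 6}{2 + 3}\right)^{2}}{-6656} = \left(\left(-11 + 3\right) + \frac{1}{5} \cdot 7\right)^{2} \left(- \frac{1}{6656}\right) = \left(-8 + \frac{1}{5} \cdot 7\right)^{2} \left(- \frac{1}{6656}\right) = \left(-8 + \frac{7}{5}\right)^{2} \left(- \frac{1}{6656}\right) = \left(- \frac{33}{5}\right)^{2} \left(- \frac{1}{6656}\right) = \frac{1089}{25} \left(- \frac{1}{6656}\right) = - \frac{1089}{166400}$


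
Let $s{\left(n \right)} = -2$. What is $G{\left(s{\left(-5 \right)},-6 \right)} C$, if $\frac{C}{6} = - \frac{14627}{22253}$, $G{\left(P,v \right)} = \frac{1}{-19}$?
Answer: $\frac{87762}{422807} \approx 0.20757$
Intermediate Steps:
$G{\left(P,v \right)} = - \frac{1}{19}$
$C = - \frac{87762}{22253}$ ($C = 6 \left(- \frac{14627}{22253}\right) = - \frac{87762}{22253} \approx -3.9438$)
$G{\left(s{\left(-5 \right)},-6 \right)} C = \left(- \frac{1}{19}\right) \left(- \frac{87762}{22253}\right) = \frac{87762}{422807}$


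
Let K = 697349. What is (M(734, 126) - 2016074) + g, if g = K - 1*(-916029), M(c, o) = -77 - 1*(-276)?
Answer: -402497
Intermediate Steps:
M(c, o) = 199 (M(c, o) = -77 + 276 = 199)
g = 1613378 (g = 697349 - 1*(-916029) = 697349 + 916029 = 1613378)
(M(734, 126) - 2016074) + g = (199 - 2016074) + 1613378 = -2015875 + 1613378 = -402497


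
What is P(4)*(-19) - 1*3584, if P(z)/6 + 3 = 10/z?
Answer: -3527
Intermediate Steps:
P(z) = -18 + 60/z (P(z) = -18 + 6*(10/z) = -18 + 60/z)
P(4)*(-19) - 1*3584 = (-18 + 60/4)*(-19) - 1*3584 = (-18 + 60*(¼))*(-19) - 3584 = (-18 + 15)*(-19) - 3584 = -3*(-19) - 3584 = 57 - 3584 = -3527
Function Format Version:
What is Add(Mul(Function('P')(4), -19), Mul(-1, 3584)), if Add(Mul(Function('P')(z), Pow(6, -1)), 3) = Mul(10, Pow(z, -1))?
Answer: -3527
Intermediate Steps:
Function('P')(z) = Add(-18, Mul(60, Pow(z, -1))) (Function('P')(z) = Add(-18, Mul(6, Mul(10, Pow(z, -1)))) = Add(-18, Mul(60, Pow(z, -1))))
Add(Mul(Function('P')(4), -19), Mul(-1, 3584)) = Add(Mul(Add(-18, Mul(60, Pow(4, -1))), -19), Mul(-1, 3584)) = Add(Mul(Add(-18, Mul(60, Rational(1, 4))), -19), -3584) = Add(Mul(Add(-18, 15), -19), -3584) = Add(Mul(-3, -19), -3584) = Add(57, -3584) = -3527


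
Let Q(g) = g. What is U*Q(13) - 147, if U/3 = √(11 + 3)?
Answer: -147 + 39*√14 ≈ -1.0754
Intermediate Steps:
U = 3*√14 (U = 3*√(11 + 3) = 3*√14 ≈ 11.225)
U*Q(13) - 147 = (3*√14)*13 - 147 = 39*√14 - 147 = -147 + 39*√14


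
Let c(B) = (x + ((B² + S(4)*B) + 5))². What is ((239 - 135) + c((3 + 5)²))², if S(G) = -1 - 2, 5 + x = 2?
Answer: 232774218163600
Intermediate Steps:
x = -3 (x = -5 + 2 = -3)
S(G) = -3
c(B) = (2 + B² - 3*B)² (c(B) = (-3 + ((B² - 3*B) + 5))² = (-3 + (5 + B² - 3*B))² = (2 + B² - 3*B)²)
((239 - 135) + c((3 + 5)²))² = ((239 - 135) + (2 + ((3 + 5)²)² - 3*(3 + 5)²)²)² = (104 + (2 + (8²)² - 3*8²)²)² = (104 + (2 + 64² - 3*64)²)² = (104 + (2 + 4096 - 192)²)² = (104 + 3906²)² = (104 + 15256836)² = 15256940² = 232774218163600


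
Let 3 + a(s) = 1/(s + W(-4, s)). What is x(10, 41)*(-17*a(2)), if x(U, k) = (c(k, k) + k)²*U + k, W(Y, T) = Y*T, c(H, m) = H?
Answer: 7243921/2 ≈ 3.6220e+6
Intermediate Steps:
W(Y, T) = T*Y
x(U, k) = k + 4*U*k² (x(U, k) = (k + k)²*U + k = (2*k)²*U + k = (4*k²)*U + k = 4*U*k² + k = k + 4*U*k²)
a(s) = -3 - 1/(3*s) (a(s) = -3 + 1/(s + s*(-4)) = -3 + 1/(s - 4*s) = -3 + 1/(-3*s) = -3 - 1/(3*s))
x(10, 41)*(-17*a(2)) = (41*(1 + 4*10*41))*(-17*(-3 - ⅓/2)) = (41*(1 + 1640))*(-17*(-3 - ⅓*½)) = (41*1641)*(-17*(-3 - ⅙)) = 67281*(-17*(-19/6)) = 67281*(323/6) = 7243921/2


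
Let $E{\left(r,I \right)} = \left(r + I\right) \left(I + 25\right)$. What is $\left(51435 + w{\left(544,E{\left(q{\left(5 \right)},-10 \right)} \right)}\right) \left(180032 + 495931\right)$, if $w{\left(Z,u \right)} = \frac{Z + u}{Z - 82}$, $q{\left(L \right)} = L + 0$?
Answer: $\frac{764914548417}{22} \approx 3.4769 \cdot 10^{10}$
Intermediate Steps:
$q{\left(L \right)} = L$
$E{\left(r,I \right)} = \left(25 + I\right) \left(I + r\right)$ ($E{\left(r,I \right)} = \left(I + r\right) \left(25 + I\right) = \left(25 + I\right) \left(I + r\right)$)
$w{\left(Z,u \right)} = \frac{Z + u}{-82 + Z}$
$\left(51435 + w{\left(544,E{\left(q{\left(5 \right)},-10 \right)} \right)}\right) \left(180032 + 495931\right) = \left(51435 + \frac{544 + \left(\left(-10\right)^{2} + 25 \left(-10\right) + 25 \cdot 5 - 50\right)}{-82 + 544}\right) \left(180032 + 495931\right) = \left(51435 + \frac{544 + \left(100 - 250 + 125 - 50\right)}{462}\right) 675963 = \left(51435 + \frac{544 - 75}{462}\right) 675963 = \left(51435 + \frac{1}{462} \cdot 469\right) 675963 = \left(51435 + \frac{67}{66}\right) 675963 = \frac{3394777}{66} \cdot 675963 = \frac{764914548417}{22}$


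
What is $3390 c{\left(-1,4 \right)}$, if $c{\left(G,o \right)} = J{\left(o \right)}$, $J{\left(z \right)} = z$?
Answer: $13560$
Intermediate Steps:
$c{\left(G,o \right)} = o$
$3390 c{\left(-1,4 \right)} = 3390 \cdot 4 = 13560$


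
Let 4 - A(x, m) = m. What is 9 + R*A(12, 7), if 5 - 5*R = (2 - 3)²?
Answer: 33/5 ≈ 6.6000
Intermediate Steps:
A(x, m) = 4 - m
R = ⅘ (R = 1 - (2 - 3)²/5 = 1 - ⅕*(-1)² = 1 - ⅕*1 = 1 - ⅕ = ⅘ ≈ 0.80000)
9 + R*A(12, 7) = 9 + 4*(4 - 1*7)/5 = 9 + 4*(4 - 7)/5 = 9 + (⅘)*(-3) = 9 - 12/5 = 33/5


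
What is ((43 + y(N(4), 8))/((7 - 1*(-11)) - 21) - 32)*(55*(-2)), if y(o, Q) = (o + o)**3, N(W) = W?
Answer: 23870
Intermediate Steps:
y(o, Q) = 8*o**3 (y(o, Q) = (2*o)**3 = 8*o**3)
((43 + y(N(4), 8))/((7 - 1*(-11)) - 21) - 32)*(55*(-2)) = ((43 + 8*4**3)/((7 - 1*(-11)) - 21) - 32)*(55*(-2)) = ((43 + 8*64)/((7 + 11) - 21) - 32)*(-110) = ((43 + 512)/(18 - 21) - 32)*(-110) = (555/(-3) - 32)*(-110) = (555*(-1/3) - 32)*(-110) = (-185 - 32)*(-110) = -217*(-110) = 23870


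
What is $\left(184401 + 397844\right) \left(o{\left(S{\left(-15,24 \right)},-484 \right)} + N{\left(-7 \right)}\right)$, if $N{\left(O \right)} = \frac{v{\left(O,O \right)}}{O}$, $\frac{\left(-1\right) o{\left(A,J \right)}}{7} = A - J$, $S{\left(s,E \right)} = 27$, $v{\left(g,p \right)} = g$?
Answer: $-2082108120$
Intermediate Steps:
$o{\left(A,J \right)} = - 7 A + 7 J$ ($o{\left(A,J \right)} = - 7 \left(A - J\right) = - 7 A + 7 J$)
$N{\left(O \right)} = 1$ ($N{\left(O \right)} = \frac{O}{O} = 1$)
$\left(184401 + 397844\right) \left(o{\left(S{\left(-15,24 \right)},-484 \right)} + N{\left(-7 \right)}\right) = \left(184401 + 397844\right) \left(\left(\left(-7\right) 27 + 7 \left(-484\right)\right) + 1\right) = 582245 \left(\left(-189 - 3388\right) + 1\right) = 582245 \left(-3577 + 1\right) = 582245 \left(-3576\right) = -2082108120$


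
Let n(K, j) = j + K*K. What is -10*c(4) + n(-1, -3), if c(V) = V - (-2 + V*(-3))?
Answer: -182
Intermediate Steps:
n(K, j) = j + K**2
c(V) = 2 + 4*V (c(V) = V - (-2 - 3*V) = V + (2 + 3*V) = 2 + 4*V)
-10*c(4) + n(-1, -3) = -10*(2 + 4*4) + (-3 + (-1)**2) = -10*(2 + 16) + (-3 + 1) = -10*18 - 2 = -180 - 2 = -182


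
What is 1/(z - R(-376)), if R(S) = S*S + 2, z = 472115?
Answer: 1/330737 ≈ 3.0235e-6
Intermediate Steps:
R(S) = 2 + S² (R(S) = S² + 2 = 2 + S²)
1/(z - R(-376)) = 1/(472115 - (2 + (-376)²)) = 1/(472115 - (2 + 141376)) = 1/(472115 - 1*141378) = 1/(472115 - 141378) = 1/330737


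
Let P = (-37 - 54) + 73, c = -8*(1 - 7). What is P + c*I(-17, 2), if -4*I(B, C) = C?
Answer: -42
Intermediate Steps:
I(B, C) = -C/4
c = 48 (c = -8*(-6) = 48)
P = -18 (P = -91 + 73 = -18)
P + c*I(-17, 2) = -18 + 48*(-1/4*2) = -18 + 48*(-1/2) = -18 - 24 = -42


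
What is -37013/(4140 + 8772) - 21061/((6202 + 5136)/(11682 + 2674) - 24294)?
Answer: -4502220749123/2251551472656 ≈ -1.9996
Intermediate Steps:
-37013/(4140 + 8772) - 21061/((6202 + 5136)/(11682 + 2674) - 24294) = -37013/12912 - 21061/(11338/14356 - 24294) = -37013*1/12912 - 21061/(11338*(1/14356) - 24294) = -37013/12912 - 21061/(5669/7178 - 24294) = -37013/12912 - 21061/(-174376663/7178) = -37013/12912 - 21061*(-7178/174376663) = -37013/12912 + 151175858/174376663 = -4502220749123/2251551472656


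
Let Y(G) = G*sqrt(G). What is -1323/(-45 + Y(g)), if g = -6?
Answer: 2205/83 - 294*I*sqrt(6)/83 ≈ 26.566 - 8.6765*I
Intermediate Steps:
Y(G) = G**(3/2)
-1323/(-45 + Y(g)) = -1323/(-45 + (-6)**(3/2)) = -1323/(-45 - 6*I*sqrt(6))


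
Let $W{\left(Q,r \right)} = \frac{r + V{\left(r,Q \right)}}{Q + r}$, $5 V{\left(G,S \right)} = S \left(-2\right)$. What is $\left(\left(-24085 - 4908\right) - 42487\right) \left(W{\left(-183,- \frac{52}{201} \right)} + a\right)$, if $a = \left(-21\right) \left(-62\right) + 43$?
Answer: $- \frac{3540291018424}{36835} \approx -9.6112 \cdot 10^{7}$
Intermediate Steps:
$V{\left(G,S \right)} = - \frac{2 S}{5}$ ($V{\left(G,S \right)} = \frac{S \left(-2\right)}{5} = \frac{\left(-2\right) S}{5} = - \frac{2 S}{5}$)
$a = 1345$ ($a = 1302 + 43 = 1345$)
$W{\left(Q,r \right)} = \frac{r - \frac{2 Q}{5}}{Q + r}$
$\left(\left(-24085 - 4908\right) - 42487\right) \left(W{\left(-183,- \frac{52}{201} \right)} + a\right) = \left(\left(-24085 - 4908\right) - 42487\right) \left(\frac{- \frac{52}{201} - - \frac{366}{5}}{-183 - \frac{52}{201}} + 1345\right) = \left(-28993 - 42487\right) \left(\frac{\left(-52\right) \frac{1}{201} + \frac{366}{5}}{-183 - \frac{52}{201}} + 1345\right) = - 71480 \left(\frac{- \frac{52}{201} + \frac{366}{5}}{-183 - \frac{52}{201}} + 1345\right) = - 71480 \left(\frac{1}{- \frac{36835}{201}} \cdot \frac{73306}{1005} + 1345\right) = - 71480 \left(\left(- \frac{201}{36835}\right) \frac{73306}{1005} + 1345\right) = - 71480 \left(- \frac{73306}{184175} + 1345\right) = \left(-71480\right) \frac{247642069}{184175} = - \frac{3540291018424}{36835}$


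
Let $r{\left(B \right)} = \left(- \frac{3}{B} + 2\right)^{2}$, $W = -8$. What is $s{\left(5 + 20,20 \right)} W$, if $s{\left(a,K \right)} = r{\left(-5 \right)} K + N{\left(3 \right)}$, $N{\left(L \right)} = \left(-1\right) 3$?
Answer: $- \frac{5288}{5} \approx -1057.6$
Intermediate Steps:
$N{\left(L \right)} = -3$
$r{\left(B \right)} = \left(2 - \frac{3}{B}\right)^{2}$
$s{\left(a,K \right)} = -3 + \frac{169 K}{25}$ ($s{\left(a,K \right)} = \frac{\left(-3 + 2 \left(-5\right)\right)^{2}}{25} K - 3 = \frac{\left(-3 - 10\right)^{2}}{25} K - 3 = \frac{\left(-13\right)^{2}}{25} K - 3 = \frac{1}{25} \cdot 169 K - 3 = \frac{169 K}{25} - 3 = -3 + \frac{169 K}{25}$)
$s{\left(5 + 20,20 \right)} W = \left(-3 + \frac{169}{25} \cdot 20\right) \left(-8\right) = \left(-3 + \frac{676}{5}\right) \left(-8\right) = \frac{661}{5} \left(-8\right) = - \frac{5288}{5}$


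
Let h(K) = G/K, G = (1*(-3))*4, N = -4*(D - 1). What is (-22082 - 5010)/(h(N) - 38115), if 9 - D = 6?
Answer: 54184/76227 ≈ 0.71082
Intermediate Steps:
D = 3 (D = 9 - 1*6 = 9 - 6 = 3)
N = -8 (N = -4*(3 - 1) = -4*2 = -8)
G = -12 (G = -3*4 = -12)
h(K) = -12/K
(-22082 - 5010)/(h(N) - 38115) = (-22082 - 5010)/(-12/(-8) - 38115) = -27092/(-12*(-⅛) - 38115) = -27092/(3/2 - 38115) = -27092/(-76227/2) = -27092*(-2/76227) = 54184/76227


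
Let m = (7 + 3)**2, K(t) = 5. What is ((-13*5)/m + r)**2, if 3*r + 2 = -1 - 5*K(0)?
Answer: 358801/3600 ≈ 99.667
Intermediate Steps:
m = 100 (m = 10**2 = 100)
r = -28/3 (r = -2/3 + (-1 - 5*5)/3 = -2/3 + (-1 - 25)/3 = -2/3 + (1/3)*(-26) = -2/3 - 26/3 = -28/3 ≈ -9.3333)
((-13*5)/m + r)**2 = (-13*5/100 - 28/3)**2 = (-65*1/100 - 28/3)**2 = (-13/20 - 28/3)**2 = (-599/60)**2 = 358801/3600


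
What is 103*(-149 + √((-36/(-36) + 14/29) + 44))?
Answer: -15347 + 103*√38251/29 ≈ -14652.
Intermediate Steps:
103*(-149 + √((-36/(-36) + 14/29) + 44)) = 103*(-149 + √((-36*(-1/36) + 14*(1/29)) + 44)) = 103*(-149 + √((1 + 14/29) + 44)) = 103*(-149 + √(43/29 + 44)) = 103*(-149 + √(1319/29)) = 103*(-149 + √38251/29) = -15347 + 103*√38251/29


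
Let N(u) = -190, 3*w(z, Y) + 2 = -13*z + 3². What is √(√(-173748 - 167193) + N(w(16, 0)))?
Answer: √(-190 + I*√340941) ≈ 14.561 + 20.05*I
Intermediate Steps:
w(z, Y) = 7/3 - 13*z/3 (w(z, Y) = -⅔ + (-13*z + 3²)/3 = -⅔ + (-13*z + 9)/3 = -⅔ + (9 - 13*z)/3 = -⅔ + (3 - 13*z/3) = 7/3 - 13*z/3)
√(√(-173748 - 167193) + N(w(16, 0))) = √(√(-173748 - 167193) - 190) = √(√(-340941) - 190) = √(I*√340941 - 190) = √(-190 + I*√340941)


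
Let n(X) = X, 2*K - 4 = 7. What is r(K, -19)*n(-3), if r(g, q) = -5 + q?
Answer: 72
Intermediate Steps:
K = 11/2 (K = 2 + (1/2)*7 = 2 + 7/2 = 11/2 ≈ 5.5000)
r(K, -19)*n(-3) = (-5 - 19)*(-3) = -24*(-3) = 72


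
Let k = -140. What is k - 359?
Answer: -499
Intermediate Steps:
k - 359 = -140 - 359 = -499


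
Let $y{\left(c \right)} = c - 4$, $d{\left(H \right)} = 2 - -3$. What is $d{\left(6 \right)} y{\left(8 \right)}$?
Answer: $20$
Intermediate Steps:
$d{\left(H \right)} = 5$ ($d{\left(H \right)} = 2 + 3 = 5$)
$y{\left(c \right)} = -4 + c$
$d{\left(6 \right)} y{\left(8 \right)} = 5 \left(-4 + 8\right) = 5 \cdot 4 = 20$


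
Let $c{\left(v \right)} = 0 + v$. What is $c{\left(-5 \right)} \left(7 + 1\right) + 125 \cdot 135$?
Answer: $16835$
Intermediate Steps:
$c{\left(v \right)} = v$
$c{\left(-5 \right)} \left(7 + 1\right) + 125 \cdot 135 = - 5 \left(7 + 1\right) + 125 \cdot 135 = \left(-5\right) 8 + 16875 = -40 + 16875 = 16835$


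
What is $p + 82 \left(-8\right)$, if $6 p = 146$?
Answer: $- \frac{1895}{3} \approx -631.67$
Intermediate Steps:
$p = \frac{73}{3}$ ($p = \frac{1}{6} \cdot 146 = \frac{73}{3} \approx 24.333$)
$p + 82 \left(-8\right) = \frac{73}{3} + 82 \left(-8\right) = \frac{73}{3} - 656 = - \frac{1895}{3}$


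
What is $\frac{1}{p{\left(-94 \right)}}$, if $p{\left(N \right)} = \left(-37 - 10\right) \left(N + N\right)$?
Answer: $\frac{1}{8836} \approx 0.00011317$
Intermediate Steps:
$p{\left(N \right)} = - 94 N$ ($p{\left(N \right)} = - 47 \cdot 2 N = - 94 N$)
$\frac{1}{p{\left(-94 \right)}} = \frac{1}{\left(-94\right) \left(-94\right)} = \frac{1}{8836}$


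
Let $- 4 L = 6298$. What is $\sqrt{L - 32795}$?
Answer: $\frac{i \sqrt{137478}}{2} \approx 185.39 i$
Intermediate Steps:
$L = - \frac{3149}{2}$ ($L = \left(- \frac{1}{4}\right) 6298 = - \frac{3149}{2} \approx -1574.5$)
$\sqrt{L - 32795} = \sqrt{- \frac{3149}{2} - 32795} = \sqrt{- \frac{68739}{2}} = \frac{i \sqrt{137478}}{2}$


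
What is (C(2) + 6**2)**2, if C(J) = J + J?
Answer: 1600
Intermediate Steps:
C(J) = 2*J
(C(2) + 6**2)**2 = (2*2 + 6**2)**2 = (4 + 36)**2 = 40**2 = 1600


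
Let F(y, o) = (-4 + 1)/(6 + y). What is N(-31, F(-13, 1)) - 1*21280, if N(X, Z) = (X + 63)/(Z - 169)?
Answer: -6277656/295 ≈ -21280.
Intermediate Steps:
F(y, o) = -3/(6 + y)
N(X, Z) = (63 + X)/(-169 + Z)
N(-31, F(-13, 1)) - 1*21280 = (63 - 31)/(-169 - 3/(6 - 13)) - 1*21280 = 32/(-169 - 3/(-7)) - 21280 = 32/(-169 - 3*(-⅐)) - 21280 = 32/(-169 + 3/7) - 21280 = 32/(-1180/7) - 21280 = -7/1180*32 - 21280 = -56/295 - 21280 = -6277656/295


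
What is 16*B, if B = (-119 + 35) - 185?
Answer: -4304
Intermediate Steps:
B = -269 (B = -84 - 185 = -269)
16*B = 16*(-269) = -4304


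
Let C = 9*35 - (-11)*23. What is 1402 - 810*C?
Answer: -458678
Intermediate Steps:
C = 568 (C = 315 - 1*(-253) = 315 + 253 = 568)
1402 - 810*C = 1402 - 810*568 = 1402 - 460080 = -458678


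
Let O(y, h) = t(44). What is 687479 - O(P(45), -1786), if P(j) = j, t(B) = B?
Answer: 687435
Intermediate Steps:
O(y, h) = 44
687479 - O(P(45), -1786) = 687479 - 1*44 = 687479 - 44 = 687435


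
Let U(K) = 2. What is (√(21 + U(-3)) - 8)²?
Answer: (8 - √23)² ≈ 10.267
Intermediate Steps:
(√(21 + U(-3)) - 8)² = (√(21 + 2) - 8)² = (√23 - 8)² = (-8 + √23)²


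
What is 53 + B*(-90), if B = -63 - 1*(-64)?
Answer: -37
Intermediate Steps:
B = 1 (B = -63 + 64 = 1)
53 + B*(-90) = 53 + 1*(-90) = 53 - 90 = -37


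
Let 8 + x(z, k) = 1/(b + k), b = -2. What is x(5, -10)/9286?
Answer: -97/111432 ≈ -0.00087049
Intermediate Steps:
x(z, k) = -8 + 1/(-2 + k)
x(5, -10)/9286 = ((17 - 8*(-10))/(-2 - 10))/9286 = ((17 + 80)/(-12))*(1/9286) = -1/12*97*(1/9286) = -97/12*1/9286 = -97/111432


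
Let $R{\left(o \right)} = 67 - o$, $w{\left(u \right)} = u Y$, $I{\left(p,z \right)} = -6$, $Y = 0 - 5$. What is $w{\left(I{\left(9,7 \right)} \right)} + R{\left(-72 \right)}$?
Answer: $169$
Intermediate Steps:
$Y = -5$ ($Y = 0 - 5 = -5$)
$w{\left(u \right)} = - 5 u$ ($w{\left(u \right)} = u \left(-5\right) = - 5 u$)
$w{\left(I{\left(9,7 \right)} \right)} + R{\left(-72 \right)} = \left(-5\right) \left(-6\right) + \left(67 - -72\right) = 30 + \left(67 + 72\right) = 30 + 139 = 169$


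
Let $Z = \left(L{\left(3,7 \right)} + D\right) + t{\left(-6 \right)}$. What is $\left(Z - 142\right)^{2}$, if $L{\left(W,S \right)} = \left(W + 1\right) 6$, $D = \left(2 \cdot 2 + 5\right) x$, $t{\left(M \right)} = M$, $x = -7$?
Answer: $34969$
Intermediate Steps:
$D = -63$ ($D = \left(2 \cdot 2 + 5\right) \left(-7\right) = \left(4 + 5\right) \left(-7\right) = 9 \left(-7\right) = -63$)
$L{\left(W,S \right)} = 6 + 6 W$ ($L{\left(W,S \right)} = \left(1 + W\right) 6 = 6 + 6 W$)
$Z = -45$ ($Z = \left(\left(6 + 6 \cdot 3\right) - 63\right) - 6 = \left(\left(6 + 18\right) - 63\right) - 6 = \left(24 - 63\right) - 6 = -39 - 6 = -45$)
$\left(Z - 142\right)^{2} = \left(-45 - 142\right)^{2} = \left(-187\right)^{2} = 34969$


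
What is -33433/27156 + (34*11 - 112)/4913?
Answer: -157141457/133417428 ≈ -1.1778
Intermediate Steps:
-33433/27156 + (34*11 - 112)/4913 = -33433*1/27156 + (374 - 112)*(1/4913) = -33433/27156 + 262*(1/4913) = -33433/27156 + 262/4913 = -157141457/133417428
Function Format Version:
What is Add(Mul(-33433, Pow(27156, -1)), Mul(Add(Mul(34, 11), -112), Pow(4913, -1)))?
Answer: Rational(-157141457, 133417428) ≈ -1.1778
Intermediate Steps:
Add(Mul(-33433, Pow(27156, -1)), Mul(Add(Mul(34, 11), -112), Pow(4913, -1))) = Add(Mul(-33433, Rational(1, 27156)), Mul(Add(374, -112), Rational(1, 4913))) = Add(Rational(-33433, 27156), Mul(262, Rational(1, 4913))) = Add(Rational(-33433, 27156), Rational(262, 4913)) = Rational(-157141457, 133417428)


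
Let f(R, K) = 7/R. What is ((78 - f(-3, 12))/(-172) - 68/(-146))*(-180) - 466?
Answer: -1462039/3139 ≈ -465.77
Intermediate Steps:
((78 - f(-3, 12))/(-172) - 68/(-146))*(-180) - 466 = ((78 - 7/(-3))/(-172) - 68/(-146))*(-180) - 466 = ((78 - 7*(-1)/3)*(-1/172) - 68*(-1/146))*(-180) - 466 = ((78 - 1*(-7/3))*(-1/172) + 34/73)*(-180) - 466 = ((78 + 7/3)*(-1/172) + 34/73)*(-180) - 466 = ((241/3)*(-1/172) + 34/73)*(-180) - 466 = (-241/516 + 34/73)*(-180) - 466 = -49/37668*(-180) - 466 = 735/3139 - 466 = -1462039/3139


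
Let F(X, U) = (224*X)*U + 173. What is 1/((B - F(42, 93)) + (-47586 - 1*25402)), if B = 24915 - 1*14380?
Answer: -1/937570 ≈ -1.0666e-6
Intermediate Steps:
F(X, U) = 173 + 224*U*X (F(X, U) = 224*U*X + 173 = 173 + 224*U*X)
B = 10535 (B = 24915 - 14380 = 10535)
1/((B - F(42, 93)) + (-47586 - 1*25402)) = 1/((10535 - (173 + 224*93*42)) + (-47586 - 1*25402)) = 1/((10535 - (173 + 874944)) + (-47586 - 25402)) = 1/((10535 - 1*875117) - 72988) = 1/((10535 - 875117) - 72988) = 1/(-864582 - 72988) = 1/(-937570) = -1/937570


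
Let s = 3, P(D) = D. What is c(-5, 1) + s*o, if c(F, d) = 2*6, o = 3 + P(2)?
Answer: 27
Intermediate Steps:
o = 5 (o = 3 + 2 = 5)
c(F, d) = 12
c(-5, 1) + s*o = 12 + 3*5 = 12 + 15 = 27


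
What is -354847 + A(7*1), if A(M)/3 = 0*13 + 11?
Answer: -354814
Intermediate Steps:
A(M) = 33 (A(M) = 3*(0*13 + 11) = 3*(0 + 11) = 3*11 = 33)
-354847 + A(7*1) = -354847 + 33 = -354814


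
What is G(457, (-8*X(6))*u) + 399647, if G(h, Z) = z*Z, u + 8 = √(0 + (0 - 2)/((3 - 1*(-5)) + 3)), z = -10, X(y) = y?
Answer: 395807 + 480*I*√22/11 ≈ 3.9581e+5 + 204.67*I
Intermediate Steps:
u = -8 + I*√22/11 (u = -8 + √(0 + (0 - 2)/((3 - 1*(-5)) + 3)) = -8 + √(0 - 2/((3 + 5) + 3)) = -8 + √(0 - 2/(8 + 3)) = -8 + √(0 - 2/11) = -8 + √(-2/11) = -8 + I*√22/11 ≈ -8.0 + 0.4264*I)
G(h, Z) = -10*Z
G(457, (-8*X(6))*u) + 399647 = -10*(-8*6)*(-8 + I*√22/11) + 399647 = -(-480)*(-8 + I*√22/11) + 399647 = -10*(384 - 48*I*√22/11) + 399647 = (-3840 + 480*I*√22/11) + 399647 = 395807 + 480*I*√22/11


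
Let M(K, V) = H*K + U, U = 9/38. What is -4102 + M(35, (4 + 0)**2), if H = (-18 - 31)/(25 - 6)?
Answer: -159297/38 ≈ -4192.0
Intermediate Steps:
H = -49/19 ≈ -2.5789
U = 9/38 (U = 9*(1/38) = 9/38 ≈ 0.23684)
M(K, V) = 9/38 - 49*K/19 (M(K, V) = -49*K/19 + 9/38 = 9/38 - 49*K/19)
-4102 + M(35, (4 + 0)**2) = -4102 + (9/38 - 49/19*35) = -4102 + (9/38 - 1715/19) = -4102 - 3421/38 = -159297/38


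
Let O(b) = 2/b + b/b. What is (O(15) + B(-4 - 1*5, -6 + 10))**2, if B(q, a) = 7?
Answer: 14884/225 ≈ 66.151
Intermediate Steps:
O(b) = 1 + 2/b (O(b) = 2/b + 1 = 1 + 2/b)
(O(15) + B(-4 - 1*5, -6 + 10))**2 = ((2 + 15)/15 + 7)**2 = ((1/15)*17 + 7)**2 = (17/15 + 7)**2 = (122/15)**2 = 14884/225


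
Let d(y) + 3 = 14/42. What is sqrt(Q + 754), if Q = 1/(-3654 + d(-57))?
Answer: sqrt(90737005690)/10970 ≈ 27.459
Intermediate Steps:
d(y) = -8/3 (d(y) = -3 + 14/42 = -3 + 14*(1/42) = -3 + 1/3 = -8/3)
Q = -3/10970 (Q = 1/(-3654 - 8/3) = 1/(-10970/3) = -3/10970 ≈ -0.00027347)
sqrt(Q + 754) = sqrt(-3/10970 + 754) = sqrt(8271377/10970) = sqrt(90737005690)/10970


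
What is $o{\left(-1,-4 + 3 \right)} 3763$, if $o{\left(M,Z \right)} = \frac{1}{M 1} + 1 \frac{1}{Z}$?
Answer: $-7526$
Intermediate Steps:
$o{\left(M,Z \right)} = \frac{1}{M} + \frac{1}{Z}$ ($o{\left(M,Z \right)} = \frac{1}{M} 1 + \frac{1}{Z} = \frac{1}{M} + \frac{1}{Z}$)
$o{\left(-1,-4 + 3 \right)} 3763 = \frac{-1 + \left(-4 + 3\right)}{\left(-1\right) \left(-4 + 3\right)} 3763 = - \frac{-1 - 1}{-1} \cdot 3763 = \left(-1\right) \left(-1\right) \left(-2\right) 3763 = \left(-2\right) 3763 = -7526$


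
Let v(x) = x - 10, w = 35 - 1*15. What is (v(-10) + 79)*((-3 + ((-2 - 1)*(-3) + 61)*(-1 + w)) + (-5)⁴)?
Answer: 115168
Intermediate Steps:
w = 20 (w = 35 - 15 = 20)
v(x) = -10 + x
(v(-10) + 79)*((-3 + ((-2 - 1)*(-3) + 61)*(-1 + w)) + (-5)⁴) = ((-10 - 10) + 79)*((-3 + ((-2 - 1)*(-3) + 61)*(-1 + 20)) + (-5)⁴) = (-20 + 79)*((-3 + (-3*(-3) + 61)*19) + 625) = 59*((-3 + (9 + 61)*19) + 625) = 59*((-3 + 70*19) + 625) = 59*((-3 + 1330) + 625) = 59*(1327 + 625) = 59*1952 = 115168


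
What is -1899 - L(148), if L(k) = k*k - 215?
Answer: -23588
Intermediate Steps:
L(k) = -215 + k² (L(k) = k² - 215 = -215 + k²)
-1899 - L(148) = -1899 - (-215 + 148²) = -1899 - (-215 + 21904) = -1899 - 1*21689 = -1899 - 21689 = -23588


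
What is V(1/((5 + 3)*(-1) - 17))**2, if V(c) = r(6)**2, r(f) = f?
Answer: 1296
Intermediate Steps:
V(c) = 36 (V(c) = 6**2 = 36)
V(1/((5 + 3)*(-1) - 17))**2 = 36**2 = 1296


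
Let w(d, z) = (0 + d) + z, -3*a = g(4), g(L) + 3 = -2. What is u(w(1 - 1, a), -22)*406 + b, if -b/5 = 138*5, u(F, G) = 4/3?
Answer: -8726/3 ≈ -2908.7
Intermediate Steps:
g(L) = -5 (g(L) = -3 - 2 = -5)
a = 5/3 (a = -⅓*(-5) = 5/3 ≈ 1.6667)
w(d, z) = d + z
u(F, G) = 4/3 (u(F, G) = 4*(⅓) = 4/3)
b = -3450 (b = -690*5 = -5*690 = -3450)
u(w(1 - 1, a), -22)*406 + b = (4/3)*406 - 3450 = 1624/3 - 3450 = -8726/3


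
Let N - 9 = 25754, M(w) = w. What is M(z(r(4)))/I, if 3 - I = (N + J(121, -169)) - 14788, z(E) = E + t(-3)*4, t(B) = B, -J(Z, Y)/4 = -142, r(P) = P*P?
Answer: -1/2885 ≈ -0.00034662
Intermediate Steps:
r(P) = P²
J(Z, Y) = 568 (J(Z, Y) = -4*(-142) = 568)
z(E) = -12 + E (z(E) = E - 3*4 = E - 12 = -12 + E)
N = 25763 (N = 9 + 25754 = 25763)
I = -11540 (I = 3 - ((25763 + 568) - 14788) = 3 - (26331 - 14788) = 3 - 1*11543 = 3 - 11543 = -11540)
M(z(r(4)))/I = (-12 + 4²)/(-11540) = (-12 + 16)*(-1/11540) = 4*(-1/11540) = -1/2885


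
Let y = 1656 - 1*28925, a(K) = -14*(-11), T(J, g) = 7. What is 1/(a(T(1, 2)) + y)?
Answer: -1/27115 ≈ -3.6880e-5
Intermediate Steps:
a(K) = 154
y = -27269 (y = 1656 - 28925 = -27269)
1/(a(T(1, 2)) + y) = 1/(154 - 27269) = 1/(-27115) = -1/27115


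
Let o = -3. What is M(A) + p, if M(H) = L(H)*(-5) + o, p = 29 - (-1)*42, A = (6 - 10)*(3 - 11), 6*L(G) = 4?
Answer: 194/3 ≈ 64.667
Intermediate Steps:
L(G) = ⅔ (L(G) = (⅙)*4 = ⅔)
A = 32 (A = -4*(-8) = 32)
p = 71 (p = 29 - 1*(-42) = 29 + 42 = 71)
M(H) = -19/3 (M(H) = (⅔)*(-5) - 3 = -10/3 - 3 = -19/3)
M(A) + p = -19/3 + 71 = 194/3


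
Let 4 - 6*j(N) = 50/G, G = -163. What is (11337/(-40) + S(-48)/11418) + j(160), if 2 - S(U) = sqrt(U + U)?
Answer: -10523113439/37222680 - 2*I*sqrt(6)/5709 ≈ -282.71 - 0.00085812*I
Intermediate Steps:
S(U) = 2 - sqrt(2)*sqrt(U) (S(U) = 2 - sqrt(U + U) = 2 - sqrt(2*U) = 2 - sqrt(2)*sqrt(U))
j(N) = 117/163 (j(N) = 2/3 - 25/(3*(-163)) = 2/3 - 25*(-1)/(3*163) = 2/3 - 1/6*(-50/163) = 2/3 + 25/489 = 117/163)
(11337/(-40) + S(-48)/11418) + j(160) = (11337/(-40) + (2 - sqrt(2)*sqrt(-48))/11418) + 117/163 = (11337*(-1/40) + (2 - sqrt(2)*4*I*sqrt(3))*(1/11418)) + 117/163 = (-11337/40 + (2 - 4*I*sqrt(6))*(1/11418)) + 117/163 = (-11337/40 + (1/5709 - 2*I*sqrt(6)/5709)) + 117/163 = (-64722893/228360 - 2*I*sqrt(6)/5709) + 117/163 = -10523113439/37222680 - 2*I*sqrt(6)/5709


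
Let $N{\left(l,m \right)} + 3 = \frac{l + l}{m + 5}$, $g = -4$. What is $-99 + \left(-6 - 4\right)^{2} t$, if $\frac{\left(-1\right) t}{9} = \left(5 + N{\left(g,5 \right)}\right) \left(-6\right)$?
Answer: $6381$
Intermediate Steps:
$N{\left(l,m \right)} = -3 + \frac{2 l}{5 + m}$ ($N{\left(l,m \right)} = -3 + \frac{l + l}{m + 5} = -3 + \frac{2 l}{5 + m}$)
$t = \frac{324}{5}$ ($t = - 9 \left(5 + \frac{-15 - 15 + 2 \left(-4\right)}{5 + 5}\right) \left(-6\right) = - 9 \left(5 + \frac{-15 - 15 - 8}{10}\right) \left(-6\right) = - 9 \left(5 + \frac{1}{10} \left(-38\right)\right) \left(-6\right) = - 9 \left(5 - \frac{19}{5}\right) \left(-6\right) = - 9 \cdot \frac{6}{5} \left(-6\right) = \left(-9\right) \left(- \frac{36}{5}\right) = \frac{324}{5} \approx 64.8$)
$-99 + \left(-6 - 4\right)^{2} t = -99 + \left(-6 - 4\right)^{2} \cdot \frac{324}{5} = -99 + \left(-10\right)^{2} \cdot \frac{324}{5} = -99 + 100 \cdot \frac{324}{5} = -99 + 6480 = 6381$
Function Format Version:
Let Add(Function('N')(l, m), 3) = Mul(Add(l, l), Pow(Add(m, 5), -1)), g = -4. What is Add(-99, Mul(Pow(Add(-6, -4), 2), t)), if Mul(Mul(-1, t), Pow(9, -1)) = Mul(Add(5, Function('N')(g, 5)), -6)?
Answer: 6381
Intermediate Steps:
Function('N')(l, m) = Add(-3, Mul(2, l, Pow(Add(5, m), -1))) (Function('N')(l, m) = Add(-3, Mul(Add(l, l), Pow(Add(m, 5), -1))) = Add(-3, Mul(Mul(2, l), Pow(Add(5, m), -1))) = Add(-3, Mul(2, l, Pow(Add(5, m), -1))))
t = Rational(324, 5) (t = Mul(-9, Mul(Add(5, Mul(Pow(Add(5, 5), -1), Add(-15, Mul(-3, 5), Mul(2, -4)))), -6)) = Mul(-9, Mul(Add(5, Mul(Pow(10, -1), Add(-15, -15, -8))), -6)) = Mul(-9, Mul(Add(5, Mul(Rational(1, 10), -38)), -6)) = Mul(-9, Mul(Add(5, Rational(-19, 5)), -6)) = Mul(-9, Mul(Rational(6, 5), -6)) = Mul(-9, Rational(-36, 5)) = Rational(324, 5) ≈ 64.800)
Add(-99, Mul(Pow(Add(-6, -4), 2), t)) = Add(-99, Mul(Pow(Add(-6, -4), 2), Rational(324, 5))) = Add(-99, Mul(Pow(-10, 2), Rational(324, 5))) = Add(-99, Mul(100, Rational(324, 5))) = Add(-99, 6480) = 6381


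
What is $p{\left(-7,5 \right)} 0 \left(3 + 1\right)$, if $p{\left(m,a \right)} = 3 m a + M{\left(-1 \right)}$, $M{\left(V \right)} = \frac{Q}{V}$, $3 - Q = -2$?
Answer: $0$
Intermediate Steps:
$Q = 5$ ($Q = 3 - -2 = 3 + 2 = 5$)
$M{\left(V \right)} = \frac{5}{V}$
$p{\left(m,a \right)} = -5 + 3 a m$ ($p{\left(m,a \right)} = 3 m a + \frac{5}{-1} = 3 a m + 5 \left(-1\right) = 3 a m - 5 = -5 + 3 a m$)
$p{\left(-7,5 \right)} 0 \left(3 + 1\right) = \left(-5 + 3 \cdot 5 \left(-7\right)\right) 0 \left(3 + 1\right) = \left(-5 - 105\right) 0 \cdot 4 = \left(-110\right) 0 = 0$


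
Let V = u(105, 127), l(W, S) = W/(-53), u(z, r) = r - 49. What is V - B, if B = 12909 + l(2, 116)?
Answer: -680041/53 ≈ -12831.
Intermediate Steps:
u(z, r) = -49 + r
l(W, S) = -W/53 (l(W, S) = W*(-1/53) = -W/53)
B = 684175/53 (B = 12909 - 1/53*2 = 12909 - 2/53 = 684175/53 ≈ 12909.)
V = 78 (V = -49 + 127 = 78)
V - B = 78 - 1*684175/53 = 78 - 684175/53 = -680041/53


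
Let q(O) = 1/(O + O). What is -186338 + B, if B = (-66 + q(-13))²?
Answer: -123016399/676 ≈ -1.8198e+5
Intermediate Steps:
q(O) = 1/(2*O)
B = 2948089/676 (B = (-66 + (½)/(-13))² = (-66 + (½)*(-1/13))² = (-66 - 1/26)² = (-1717/26)² = 2948089/676 ≈ 4361.1)
-186338 + B = -186338 + 2948089/676 = -123016399/676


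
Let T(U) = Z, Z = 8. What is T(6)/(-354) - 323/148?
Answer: -57763/26196 ≈ -2.2050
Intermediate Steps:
T(U) = 8
T(6)/(-354) - 323/148 = 8/(-354) - 323/148 = 8*(-1/354) - 323*1/148 = -4/177 - 323/148 = -57763/26196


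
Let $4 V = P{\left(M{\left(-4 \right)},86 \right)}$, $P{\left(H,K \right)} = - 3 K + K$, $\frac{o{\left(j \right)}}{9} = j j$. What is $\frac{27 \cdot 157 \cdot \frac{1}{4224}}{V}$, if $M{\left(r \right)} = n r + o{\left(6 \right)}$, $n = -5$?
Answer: $- \frac{1413}{60544} \approx -0.023338$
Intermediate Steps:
$o{\left(j \right)} = 9 j^{2}$ ($o{\left(j \right)} = 9 j j = 9 j^{2}$)
$M{\left(r \right)} = 324 - 5 r$ ($M{\left(r \right)} = - 5 r + 9 \cdot 6^{2} = - 5 r + 9 \cdot 36 = - 5 r + 324 = 324 - 5 r$)
$P{\left(H,K \right)} = - 2 K$
$V = -43$ ($V = \frac{\left(-2\right) 86}{4} = \frac{1}{4} \left(-172\right) = -43$)
$\frac{27 \cdot 157 \cdot \frac{1}{4224}}{V} = \frac{27 \cdot 157 \cdot \frac{1}{4224}}{-43} = 4239 \cdot \frac{1}{4224} \left(- \frac{1}{43}\right) = \frac{1413}{1408} \left(- \frac{1}{43}\right) = - \frac{1413}{60544}$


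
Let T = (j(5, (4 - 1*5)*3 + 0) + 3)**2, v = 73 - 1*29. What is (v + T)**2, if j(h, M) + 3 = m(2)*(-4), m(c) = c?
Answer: 11664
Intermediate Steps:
v = 44 (v = 73 - 29 = 44)
j(h, M) = -11 (j(h, M) = -3 + 2*(-4) = -3 - 8 = -11)
T = 64 (T = (-11 + 3)**2 = (-8)**2 = 64)
(v + T)**2 = (44 + 64)**2 = 108**2 = 11664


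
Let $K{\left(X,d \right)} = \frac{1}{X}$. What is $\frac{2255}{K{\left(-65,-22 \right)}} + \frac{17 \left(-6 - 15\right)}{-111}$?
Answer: $- \frac{5423156}{37} \approx -1.4657 \cdot 10^{5}$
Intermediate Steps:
$\frac{2255}{K{\left(-65,-22 \right)}} + \frac{17 \left(-6 - 15\right)}{-111} = \frac{2255}{\frac{1}{-65}} + \frac{17 \left(-6 - 15\right)}{-111} = \frac{2255}{- \frac{1}{65}} + 17 \left(-21\right) \left(- \frac{1}{111}\right) = 2255 \left(-65\right) - - \frac{119}{37} = -146575 + \frac{119}{37} = - \frac{5423156}{37}$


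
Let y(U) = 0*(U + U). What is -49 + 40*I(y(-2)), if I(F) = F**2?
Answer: -49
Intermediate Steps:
y(U) = 0 (y(U) = 0*(2*U) = 0)
-49 + 40*I(y(-2)) = -49 + 40*0**2 = -49 + 40*0 = -49 + 0 = -49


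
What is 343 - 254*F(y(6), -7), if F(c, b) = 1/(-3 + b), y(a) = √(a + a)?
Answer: 1842/5 ≈ 368.40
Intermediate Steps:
y(a) = √2*√a (y(a) = √(2*a) = √2*√a)
343 - 254*F(y(6), -7) = 343 - 254/(-3 - 7) = 343 - 254/(-10) = 343 - 254*(-⅒) = 343 + 127/5 = 1842/5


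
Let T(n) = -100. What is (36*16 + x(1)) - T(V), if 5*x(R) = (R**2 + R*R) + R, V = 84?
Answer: 3383/5 ≈ 676.60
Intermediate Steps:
x(R) = R/5 + 2*R**2/5 (x(R) = ((R**2 + R*R) + R)/5 = ((R**2 + R**2) + R)/5 = (2*R**2 + R)/5 = (R + 2*R**2)/5 = R/5 + 2*R**2/5)
(36*16 + x(1)) - T(V) = (36*16 + (1/5)*1*(1 + 2*1)) - 1*(-100) = (576 + (1/5)*1*(1 + 2)) + 100 = (576 + (1/5)*1*3) + 100 = (576 + 3/5) + 100 = 2883/5 + 100 = 3383/5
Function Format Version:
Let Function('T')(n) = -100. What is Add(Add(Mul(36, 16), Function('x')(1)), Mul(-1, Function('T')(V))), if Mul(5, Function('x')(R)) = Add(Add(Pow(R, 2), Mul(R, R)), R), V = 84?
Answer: Rational(3383, 5) ≈ 676.60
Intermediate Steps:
Function('x')(R) = Add(Mul(Rational(1, 5), R), Mul(Rational(2, 5), Pow(R, 2))) (Function('x')(R) = Mul(Rational(1, 5), Add(Add(Pow(R, 2), Mul(R, R)), R)) = Mul(Rational(1, 5), Add(Add(Pow(R, 2), Pow(R, 2)), R)) = Mul(Rational(1, 5), Add(Mul(2, Pow(R, 2)), R)) = Mul(Rational(1, 5), Add(R, Mul(2, Pow(R, 2)))) = Add(Mul(Rational(1, 5), R), Mul(Rational(2, 5), Pow(R, 2))))
Add(Add(Mul(36, 16), Function('x')(1)), Mul(-1, Function('T')(V))) = Add(Add(Mul(36, 16), Mul(Rational(1, 5), 1, Add(1, Mul(2, 1)))), Mul(-1, -100)) = Add(Add(576, Mul(Rational(1, 5), 1, Add(1, 2))), 100) = Add(Add(576, Mul(Rational(1, 5), 1, 3)), 100) = Add(Add(576, Rational(3, 5)), 100) = Add(Rational(2883, 5), 100) = Rational(3383, 5)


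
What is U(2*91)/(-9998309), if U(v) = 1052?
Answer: -1052/9998309 ≈ -0.00010522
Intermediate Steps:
U(2*91)/(-9998309) = 1052/(-9998309) = 1052*(-1/9998309) = -1052/9998309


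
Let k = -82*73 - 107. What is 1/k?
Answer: -1/6093 ≈ -0.00016412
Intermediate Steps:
k = -6093 (k = -5986 - 107 = -6093)
1/k = 1/(-6093) = -1/6093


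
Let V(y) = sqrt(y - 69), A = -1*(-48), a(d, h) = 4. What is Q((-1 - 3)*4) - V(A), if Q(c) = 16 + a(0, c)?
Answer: 20 - I*sqrt(21) ≈ 20.0 - 4.5826*I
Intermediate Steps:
Q(c) = 20 (Q(c) = 16 + 4 = 20)
A = 48
V(y) = sqrt(-69 + y)
Q((-1 - 3)*4) - V(A) = 20 - sqrt(-69 + 48) = 20 - sqrt(-21) = 20 - I*sqrt(21)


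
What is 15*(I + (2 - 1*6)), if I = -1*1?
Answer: -75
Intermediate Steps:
I = -1
15*(I + (2 - 1*6)) = 15*(-1 + (2 - 1*6)) = 15*(-1 + (2 - 6)) = 15*(-1 - 4) = 15*(-5) = -75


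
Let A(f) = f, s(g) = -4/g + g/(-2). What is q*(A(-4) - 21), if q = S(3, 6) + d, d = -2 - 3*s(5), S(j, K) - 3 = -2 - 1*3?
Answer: -295/2 ≈ -147.50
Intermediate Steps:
s(g) = -4/g - g/2 (s(g) = -4/g + g*(-½) = -4/g - g/2)
S(j, K) = -2 (S(j, K) = 3 + (-2 - 1*3) = 3 + (-2 - 3) = 3 - 5 = -2)
d = 79/10 (d = -2 - 3*(-4/5 - ½*5) = -2 - 3*(-4*⅕ - 5/2) = -2 - 3*(-⅘ - 5/2) = -2 - 3*(-33/10) = -2 + 99/10 = 79/10 ≈ 7.9000)
q = 59/10 (q = -2 + 79/10 = 59/10 ≈ 5.9000)
q*(A(-4) - 21) = 59*(-4 - 21)/10 = (59/10)*(-25) = -295/2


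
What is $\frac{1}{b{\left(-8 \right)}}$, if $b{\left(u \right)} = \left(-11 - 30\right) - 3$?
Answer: $- \frac{1}{44} \approx -0.022727$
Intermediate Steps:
$b{\left(u \right)} = -44$ ($b{\left(u \right)} = -41 - 3 = -44$)
$\frac{1}{b{\left(-8 \right)}} = \frac{1}{-44} = - \frac{1}{44}$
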